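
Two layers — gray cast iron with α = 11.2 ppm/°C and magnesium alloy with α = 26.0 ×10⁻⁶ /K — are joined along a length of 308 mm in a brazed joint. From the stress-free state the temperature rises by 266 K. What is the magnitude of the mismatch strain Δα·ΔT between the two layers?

3.94×10⁻³

Δα = |11.2 − 26.0|×10⁻⁶/K = 14.8×10⁻⁶/K.
Mismatch strain = Δα·ΔT = 14.8×10⁻⁶ × 266.0 = 3.94×10⁻³.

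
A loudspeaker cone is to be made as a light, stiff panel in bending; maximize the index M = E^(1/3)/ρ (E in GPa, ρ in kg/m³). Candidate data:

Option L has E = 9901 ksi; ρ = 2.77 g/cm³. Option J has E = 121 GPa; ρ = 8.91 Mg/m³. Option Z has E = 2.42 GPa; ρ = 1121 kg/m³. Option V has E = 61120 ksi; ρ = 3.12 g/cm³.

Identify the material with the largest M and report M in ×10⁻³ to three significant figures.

In SI units:
  option L: E = 68.27 GPa, ρ = 2770 kg/m³
  option J: E = 121.0 GPa, ρ = 8910 kg/m³
  option Z: E = 2.420 GPa, ρ = 1121 kg/m³
  option V: E = 421.4 GPa, ρ = 3120 kg/m³
  option V: M = 2.40×10⁻³
  option L: M = 1.48×10⁻³
  option Z: M = 1.20×10⁻³
  option J: M = 0.555×10⁻³
Option V has the largest M.

option V, M = 2.40×10⁻³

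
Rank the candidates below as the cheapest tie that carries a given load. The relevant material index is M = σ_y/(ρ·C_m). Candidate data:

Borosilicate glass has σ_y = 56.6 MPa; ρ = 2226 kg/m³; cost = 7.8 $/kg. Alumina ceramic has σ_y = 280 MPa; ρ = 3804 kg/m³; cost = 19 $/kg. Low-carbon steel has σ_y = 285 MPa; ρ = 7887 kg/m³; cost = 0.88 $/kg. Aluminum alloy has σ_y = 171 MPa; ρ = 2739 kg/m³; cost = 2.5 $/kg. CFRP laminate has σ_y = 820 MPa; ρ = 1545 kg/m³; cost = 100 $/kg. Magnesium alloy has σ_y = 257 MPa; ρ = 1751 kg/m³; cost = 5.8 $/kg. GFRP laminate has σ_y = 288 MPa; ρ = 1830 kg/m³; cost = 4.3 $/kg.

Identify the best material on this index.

Computing M directly (units already consistent):
  low-carbon steel: M = 41.1 kN·m per $
  GFRP laminate: M = 36.6 kN·m per $
  magnesium alloy: M = 25.3 kN·m per $
  aluminum alloy: M = 25.0 kN·m per $
  CFRP laminate: M = 5.31 kN·m per $
  alumina ceramic: M = 3.87 kN·m per $
  borosilicate glass: M = 3.26 kN·m per $
Low-carbon steel has the largest M.

low-carbon steel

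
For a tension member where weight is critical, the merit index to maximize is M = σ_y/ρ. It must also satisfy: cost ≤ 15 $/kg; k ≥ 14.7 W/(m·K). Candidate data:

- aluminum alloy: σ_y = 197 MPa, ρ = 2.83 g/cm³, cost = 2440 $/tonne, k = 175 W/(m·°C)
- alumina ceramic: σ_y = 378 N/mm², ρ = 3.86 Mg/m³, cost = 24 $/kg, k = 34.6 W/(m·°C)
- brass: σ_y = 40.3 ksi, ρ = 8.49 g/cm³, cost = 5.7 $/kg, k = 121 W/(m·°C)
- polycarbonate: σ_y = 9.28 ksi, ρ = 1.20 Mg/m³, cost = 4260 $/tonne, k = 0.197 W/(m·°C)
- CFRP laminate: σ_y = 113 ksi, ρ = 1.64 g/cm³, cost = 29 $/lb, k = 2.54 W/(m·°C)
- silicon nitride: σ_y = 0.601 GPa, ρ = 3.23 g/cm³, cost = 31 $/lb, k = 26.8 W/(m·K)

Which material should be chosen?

aluminum alloy

Screen on constraints: cost ≤ 15 $/kg; k ≥ 14.7 W/(m·K). Survivors: aluminum alloy, brass.
In SI units:
  aluminum alloy: σ_y = 197.0 MPa, ρ = 2830 kg/m³
  brass: σ_y = 277.9 MPa, ρ = 8490 kg/m³
  aluminum alloy: M = 69.6 kN·m/kg
  brass: M = 32.7 kN·m/kg
Aluminum alloy has the largest M.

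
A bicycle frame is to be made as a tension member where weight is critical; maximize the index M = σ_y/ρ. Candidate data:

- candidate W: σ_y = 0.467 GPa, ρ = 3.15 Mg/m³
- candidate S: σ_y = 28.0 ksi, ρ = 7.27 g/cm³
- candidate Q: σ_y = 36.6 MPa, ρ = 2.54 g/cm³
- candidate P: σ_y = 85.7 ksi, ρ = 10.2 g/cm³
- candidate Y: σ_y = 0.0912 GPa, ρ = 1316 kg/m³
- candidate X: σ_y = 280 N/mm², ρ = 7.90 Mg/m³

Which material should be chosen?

candidate W

In SI units:
  candidate W: σ_y = 467.0 MPa, ρ = 3150 kg/m³
  candidate S: σ_y = 193.1 MPa, ρ = 7270 kg/m³
  candidate Q: σ_y = 36.60 MPa, ρ = 2540 kg/m³
  candidate P: σ_y = 590.9 MPa, ρ = 10200 kg/m³
  candidate Y: σ_y = 91.20 MPa, ρ = 1316 kg/m³
  candidate X: σ_y = 280.0 MPa, ρ = 7900 kg/m³
  candidate W: M = 148 kN·m/kg
  candidate Y: M = 69.3 kN·m/kg
  candidate P: M = 57.9 kN·m/kg
  candidate X: M = 35.4 kN·m/kg
  candidate S: M = 26.6 kN·m/kg
  candidate Q: M = 14.4 kN·m/kg
The maximum is for candidate W.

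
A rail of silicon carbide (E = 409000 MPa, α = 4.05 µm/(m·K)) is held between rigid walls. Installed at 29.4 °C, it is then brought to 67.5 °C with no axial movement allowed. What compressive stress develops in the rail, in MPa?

E = 409000 MPa = 409.0 GPa.
ΔT = 38.10 K. Constrained thermal stress σ = E·α·ΔT = 409.0×10³ MPa × 4.05×10⁻⁶ × 38.10 = 63.1 MPa (compressive).

63.1 MPa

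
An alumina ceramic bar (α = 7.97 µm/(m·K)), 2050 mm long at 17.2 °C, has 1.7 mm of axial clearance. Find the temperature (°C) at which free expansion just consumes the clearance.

α·L₀·ΔT = 1.7 mm ⇒ ΔT = 1.7 / (7.97×10⁻⁶ × 2050.0) = 104.0 K.
T = 17.2 + 104.0 = 121.2 °C.

121 °C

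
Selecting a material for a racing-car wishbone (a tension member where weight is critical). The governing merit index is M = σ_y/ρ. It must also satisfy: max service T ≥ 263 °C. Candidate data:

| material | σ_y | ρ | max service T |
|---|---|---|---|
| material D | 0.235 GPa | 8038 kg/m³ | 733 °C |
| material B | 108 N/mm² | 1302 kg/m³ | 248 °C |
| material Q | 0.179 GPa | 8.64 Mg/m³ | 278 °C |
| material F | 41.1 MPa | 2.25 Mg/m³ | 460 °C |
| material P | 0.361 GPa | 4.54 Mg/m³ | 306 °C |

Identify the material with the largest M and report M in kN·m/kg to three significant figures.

material P, M = 79.5 kN·m/kg

Screen on constraints: max service T ≥ 263 °C. Survivors: material D, material Q, material F, material P.
Convert each candidate to consistent units, then evaluate M:
  material D: σ_y = 235.0 MPa, ρ = 8038 kg/m³
  material Q: σ_y = 179.0 MPa, ρ = 8640 kg/m³
  material F: σ_y = 41.10 MPa, ρ = 2250 kg/m³
  material P: σ_y = 361.0 MPa, ρ = 4540 kg/m³
  material P: M = 79.5 kN·m/kg
  material D: M = 29.2 kN·m/kg
  material Q: M = 20.7 kN·m/kg
  material F: M = 18.3 kN·m/kg
Material P has the largest M.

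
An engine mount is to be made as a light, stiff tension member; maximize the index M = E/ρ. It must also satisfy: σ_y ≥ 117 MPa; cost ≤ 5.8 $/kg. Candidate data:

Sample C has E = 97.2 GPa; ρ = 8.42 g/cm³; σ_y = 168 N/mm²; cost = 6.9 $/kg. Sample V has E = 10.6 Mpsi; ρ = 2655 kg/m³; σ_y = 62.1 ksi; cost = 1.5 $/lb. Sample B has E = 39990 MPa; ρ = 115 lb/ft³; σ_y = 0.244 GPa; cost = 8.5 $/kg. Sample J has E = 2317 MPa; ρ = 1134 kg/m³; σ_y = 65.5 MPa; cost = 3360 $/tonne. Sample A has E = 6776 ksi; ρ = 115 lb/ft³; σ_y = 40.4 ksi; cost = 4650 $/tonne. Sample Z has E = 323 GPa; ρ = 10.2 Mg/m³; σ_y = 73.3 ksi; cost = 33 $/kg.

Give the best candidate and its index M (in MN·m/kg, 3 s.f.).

sample V, M = 27.5 MN·m/kg

Screen on constraints: σ_y ≥ 117 MPa; cost ≤ 5.8 $/kg. Survivors: sample V, sample A.
Normalizing units and computing the index:
  sample V: E = 73.08 GPa, ρ = 2655 kg/m³
  sample A: E = 46.72 GPa, ρ = 1842 kg/m³
  sample V: M = 27.5 MN·m/kg
  sample A: M = 25.4 MN·m/kg
Sample V ranks first.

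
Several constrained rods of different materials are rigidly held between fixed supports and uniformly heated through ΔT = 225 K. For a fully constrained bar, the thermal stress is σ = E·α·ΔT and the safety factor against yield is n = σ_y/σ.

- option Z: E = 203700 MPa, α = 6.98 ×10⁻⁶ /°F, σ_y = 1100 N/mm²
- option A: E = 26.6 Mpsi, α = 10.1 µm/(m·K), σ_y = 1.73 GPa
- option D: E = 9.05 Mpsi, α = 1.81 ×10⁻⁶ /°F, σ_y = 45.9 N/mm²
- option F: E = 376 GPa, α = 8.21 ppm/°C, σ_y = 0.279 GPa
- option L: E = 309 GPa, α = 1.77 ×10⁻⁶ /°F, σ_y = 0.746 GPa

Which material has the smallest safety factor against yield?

option F

Per material, after unit conversion:
  option Z: E = 203.7, α = 12.6, σ_y = 1100 → σ = 576 MPa, n = 1.91
  option A: E = 183.4, α = 10.1, σ_y = 1730 → σ = 417 MPa, n = 4.15
  option D: E = 62.40, α = 3.26, σ_y = 45.90 → σ = 45.7 MPa, n = 1.00
  option F: E = 376.0, α = 8.21, σ_y = 279.0 → σ = 695 MPa, n = 0.402
  option L: E = 309.0, α = 3.19, σ_y = 746.0 → σ = 222 MPa, n = 3.37
Smallest n: option F with n = 0.402.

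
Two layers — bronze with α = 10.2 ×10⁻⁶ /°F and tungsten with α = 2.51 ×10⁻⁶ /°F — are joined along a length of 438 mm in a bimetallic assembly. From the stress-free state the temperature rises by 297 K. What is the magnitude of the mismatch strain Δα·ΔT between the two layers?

4.11×10⁻³

bronze: α = 10.2×10⁻⁶/°F × 9/5 = 18.4×10⁻⁶/K.
tungsten: α = 2.51×10⁻⁶/°F × 9/5 = 4.52×10⁻⁶/K.
Δα = |18.4 − 4.52|×10⁻⁶/K = 13.8×10⁻⁶/K.
Mismatch strain = Δα·ΔT = 13.8×10⁻⁶ × 297.0 = 4.11×10⁻³.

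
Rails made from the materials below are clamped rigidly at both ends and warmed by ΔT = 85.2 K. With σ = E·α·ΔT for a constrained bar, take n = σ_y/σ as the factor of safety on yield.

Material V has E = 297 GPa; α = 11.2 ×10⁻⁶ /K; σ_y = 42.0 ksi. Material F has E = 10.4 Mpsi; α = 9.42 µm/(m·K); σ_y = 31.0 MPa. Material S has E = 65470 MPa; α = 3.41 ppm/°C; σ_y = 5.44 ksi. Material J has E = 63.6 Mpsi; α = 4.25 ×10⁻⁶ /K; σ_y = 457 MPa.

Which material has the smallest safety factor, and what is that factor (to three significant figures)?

material F, n = 0.539

In consistent units (E in GPa, α in ×10⁻⁶/K, σ_y in MPa):
  material V: E = 297.0, α = 11.2, σ_y = 289.6 → σ = 283 MPa, n = 1.02
  material F: E = 71.71, α = 9.42, σ_y = 31.00 → σ = 57.5 MPa, n = 0.539
  material S: E = 65.47, α = 3.41, σ_y = 37.51 → σ = 19.0 MPa, n = 1.97
  material J: E = 438.5, α = 4.25, σ_y = 457.0 → σ = 159 MPa, n = 2.88
Material F has the lowest safety factor, n = 0.539.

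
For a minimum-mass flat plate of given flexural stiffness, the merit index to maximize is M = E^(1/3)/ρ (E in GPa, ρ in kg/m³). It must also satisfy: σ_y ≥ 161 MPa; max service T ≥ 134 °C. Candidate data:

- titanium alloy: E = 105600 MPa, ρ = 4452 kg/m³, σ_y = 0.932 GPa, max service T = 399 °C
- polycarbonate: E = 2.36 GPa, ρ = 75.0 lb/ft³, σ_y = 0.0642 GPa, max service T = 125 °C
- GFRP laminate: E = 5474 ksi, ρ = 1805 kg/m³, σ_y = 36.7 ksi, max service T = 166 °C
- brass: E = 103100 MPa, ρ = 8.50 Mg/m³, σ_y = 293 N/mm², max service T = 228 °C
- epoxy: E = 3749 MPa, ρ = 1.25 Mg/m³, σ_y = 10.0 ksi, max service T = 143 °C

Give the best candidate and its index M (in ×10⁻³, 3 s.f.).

GFRP laminate, M = 1.86×10⁻³

Screen on constraints: σ_y ≥ 161 MPa; max service T ≥ 134 °C. Survivors: titanium alloy, GFRP laminate, brass.
In SI units:
  titanium alloy: E = 105.6 GPa, ρ = 4452 kg/m³
  GFRP laminate: E = 37.74 GPa, ρ = 1805 kg/m³
  brass: E = 103.1 GPa, ρ = 8500 kg/m³
  GFRP laminate: M = 1.86×10⁻³
  titanium alloy: M = 1.06×10⁻³
  brass: M = 0.552×10⁻³
Highest index: GFRP laminate.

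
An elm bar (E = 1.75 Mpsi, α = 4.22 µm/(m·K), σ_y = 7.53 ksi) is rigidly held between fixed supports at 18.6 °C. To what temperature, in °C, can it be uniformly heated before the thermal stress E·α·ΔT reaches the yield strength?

E = 1.75 Mpsi = 12.07 GPa.
σ_y = 7.53 ksi = 51.92 MPa.
E·α·ΔT = 51.92 MPa ⇒ ΔT = 51.92 / (12.07×10³ × 4.22×10⁻⁶) = 1020 K.
T = 18.6 + 1020 = 1038 °C.

1040 °C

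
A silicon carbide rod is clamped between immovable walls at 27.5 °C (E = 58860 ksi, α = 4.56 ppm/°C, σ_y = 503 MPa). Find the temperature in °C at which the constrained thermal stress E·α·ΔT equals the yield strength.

E = 58860 ksi = 405.8 GPa.
E·α·ΔT = 503.0 MPa ⇒ ΔT = 503.0 / (405.8×10³ × 4.56×10⁻⁶) = 271.8 K.
T = 27.5 + 271.8 = 299.3 °C.

299 °C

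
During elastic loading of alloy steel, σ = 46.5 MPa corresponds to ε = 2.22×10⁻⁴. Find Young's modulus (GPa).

209 GPa

E = σ/ε = 46.5 MPa / 2.22×10⁻⁴ = 209500 MPa = 209 GPa.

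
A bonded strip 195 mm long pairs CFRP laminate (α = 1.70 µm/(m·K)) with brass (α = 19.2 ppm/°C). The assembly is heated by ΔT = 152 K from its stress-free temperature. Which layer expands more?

brass

α(CFRP laminate) = 1.70×10⁻⁶/K vs α(brass) = 19.2×10⁻⁶/K.
Higher α expands more for the same ΔT: brass.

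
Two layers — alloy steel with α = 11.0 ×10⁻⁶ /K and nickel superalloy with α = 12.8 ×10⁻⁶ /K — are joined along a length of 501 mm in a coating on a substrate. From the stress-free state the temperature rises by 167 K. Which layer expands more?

α(alloy steel) = 11.0×10⁻⁶/K vs α(nickel superalloy) = 12.8×10⁻⁶/K.
Higher α expands more for the same ΔT: nickel superalloy.

nickel superalloy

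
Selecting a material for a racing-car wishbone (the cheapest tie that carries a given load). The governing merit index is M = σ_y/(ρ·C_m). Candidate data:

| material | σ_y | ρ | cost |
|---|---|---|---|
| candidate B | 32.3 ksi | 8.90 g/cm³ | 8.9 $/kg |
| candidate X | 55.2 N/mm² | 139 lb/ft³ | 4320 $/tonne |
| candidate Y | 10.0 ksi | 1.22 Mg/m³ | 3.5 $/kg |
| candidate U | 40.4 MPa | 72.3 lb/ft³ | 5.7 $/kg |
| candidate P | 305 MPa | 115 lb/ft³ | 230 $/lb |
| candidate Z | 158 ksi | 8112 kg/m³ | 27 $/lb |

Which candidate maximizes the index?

After converting to SI:
  candidate B: σ_y = 222.7 MPa, ρ = 8900 kg/m³, cost = 8.900 $/kg
  candidate X: σ_y = 55.20 MPa, ρ = 2227 kg/m³, cost = 4.320 $/kg
  candidate Y: σ_y = 68.95 MPa, ρ = 1220 kg/m³, cost = 3.500 $/kg
  candidate U: σ_y = 40.40 MPa, ρ = 1158 kg/m³, cost = 5.700 $/kg
  candidate P: σ_y = 305.0 MPa, ρ = 1842 kg/m³, cost = 507.1 $/kg
  candidate Z: σ_y = 1089 MPa, ρ = 8112 kg/m³, cost = 59.52 $/kg
  candidate Y: M = 16.1 kN·m per $
  candidate U: M = 6.12 kN·m per $
  candidate X: M = 5.74 kN·m per $
  candidate B: M = 2.81 kN·m per $
  candidate Z: M = 2.26 kN·m per $
  candidate P: M = 0.327 kN·m per $
Candidate Y has the largest M.

candidate Y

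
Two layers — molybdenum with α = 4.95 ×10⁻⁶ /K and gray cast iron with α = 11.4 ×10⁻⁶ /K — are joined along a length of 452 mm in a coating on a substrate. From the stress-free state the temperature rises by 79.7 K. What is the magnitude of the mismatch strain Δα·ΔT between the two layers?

Δα = |4.95 − 11.4|×10⁻⁶/K = 6.45×10⁻⁶/K.
Mismatch strain = Δα·ΔT = 6.45×10⁻⁶ × 79.7 = 5.14×10⁻⁴.

5.14×10⁻⁴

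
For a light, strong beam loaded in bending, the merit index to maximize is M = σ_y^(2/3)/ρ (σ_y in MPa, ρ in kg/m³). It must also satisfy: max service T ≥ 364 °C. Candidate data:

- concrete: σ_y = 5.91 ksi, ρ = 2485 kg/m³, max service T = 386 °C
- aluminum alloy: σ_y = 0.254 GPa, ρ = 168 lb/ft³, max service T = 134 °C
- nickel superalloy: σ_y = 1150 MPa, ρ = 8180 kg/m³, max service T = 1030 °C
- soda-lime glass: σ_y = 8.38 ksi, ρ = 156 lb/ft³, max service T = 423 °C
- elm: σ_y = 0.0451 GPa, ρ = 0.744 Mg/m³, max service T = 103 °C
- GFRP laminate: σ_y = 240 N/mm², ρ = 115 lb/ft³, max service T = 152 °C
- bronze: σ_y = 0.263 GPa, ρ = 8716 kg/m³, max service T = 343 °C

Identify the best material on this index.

nickel superalloy

Screen on constraints: max service T ≥ 364 °C. Survivors: concrete, nickel superalloy, soda-lime glass.
In SI units:
  concrete: σ_y = 40.75 MPa, ρ = 2485 kg/m³
  nickel superalloy: σ_y = 1150 MPa, ρ = 8180 kg/m³
  soda-lime glass: σ_y = 57.78 MPa, ρ = 2499 kg/m³
  nickel superalloy: M = 13.4×10⁻³
  soda-lime glass: M = 5.98×10⁻³
  concrete: M = 4.77×10⁻³
Nickel superalloy has the largest M.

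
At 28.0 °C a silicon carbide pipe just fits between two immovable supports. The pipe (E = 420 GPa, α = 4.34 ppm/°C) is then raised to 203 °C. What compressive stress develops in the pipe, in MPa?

319 MPa

ΔT = 175.0 K. Constrained thermal stress σ = E·α·ΔT = 420.0×10³ MPa × 4.34×10⁻⁶ × 175.0 = 319 MPa (compressive).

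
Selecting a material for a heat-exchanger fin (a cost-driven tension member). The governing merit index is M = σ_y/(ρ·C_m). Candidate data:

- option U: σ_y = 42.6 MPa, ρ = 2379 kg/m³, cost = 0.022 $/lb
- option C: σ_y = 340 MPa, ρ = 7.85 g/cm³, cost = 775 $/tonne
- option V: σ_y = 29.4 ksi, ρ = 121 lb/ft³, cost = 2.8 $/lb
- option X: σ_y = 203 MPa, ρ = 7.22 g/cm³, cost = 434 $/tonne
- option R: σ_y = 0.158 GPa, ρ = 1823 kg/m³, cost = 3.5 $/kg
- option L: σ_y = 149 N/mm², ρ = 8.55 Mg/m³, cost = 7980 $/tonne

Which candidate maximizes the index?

option U

After converting to SI:
  option U: σ_y = 42.60 MPa, ρ = 2379 kg/m³, cost = 0.04850 $/kg
  option C: σ_y = 340.0 MPa, ρ = 7850 kg/m³, cost = 0.7750 $/kg
  option V: σ_y = 202.7 MPa, ρ = 1938 kg/m³, cost = 6.173 $/kg
  option X: σ_y = 203.0 MPa, ρ = 7220 kg/m³, cost = 0.4340 $/kg
  option R: σ_y = 158.0 MPa, ρ = 1823 kg/m³, cost = 3.500 $/kg
  option L: σ_y = 149.0 MPa, ρ = 8550 kg/m³, cost = 7.980 $/kg
  option U: M = 369 kN·m per $
  option X: M = 64.8 kN·m per $
  option C: M = 55.9 kN·m per $
  option R: M = 24.8 kN·m per $
  option V: M = 16.9 kN·m per $
  option L: M = 2.18 kN·m per $
The maximum is for option U.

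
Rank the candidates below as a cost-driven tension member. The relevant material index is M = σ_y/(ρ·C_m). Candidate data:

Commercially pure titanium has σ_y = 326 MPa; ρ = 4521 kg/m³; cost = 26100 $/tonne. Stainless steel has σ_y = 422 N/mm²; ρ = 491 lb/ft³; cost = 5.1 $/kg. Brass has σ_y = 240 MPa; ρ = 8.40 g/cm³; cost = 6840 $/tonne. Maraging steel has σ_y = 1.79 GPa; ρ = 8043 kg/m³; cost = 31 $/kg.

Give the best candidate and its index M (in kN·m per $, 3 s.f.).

stainless steel, M = 10.5 kN·m per $

After converting to SI:
  commercially pure titanium: σ_y = 326.0 MPa, ρ = 4521 kg/m³, cost = 26.10 $/kg
  stainless steel: σ_y = 422.0 MPa, ρ = 7865 kg/m³, cost = 5.100 $/kg
  brass: σ_y = 240.0 MPa, ρ = 8400 kg/m³, cost = 6.840 $/kg
  maraging steel: σ_y = 1790 MPa, ρ = 8043 kg/m³, cost = 31.00 $/kg
  stainless steel: M = 10.5 kN·m per $
  maraging steel: M = 7.18 kN·m per $
  brass: M = 4.18 kN·m per $
  commercially pure titanium: M = 2.76 kN·m per $
Highest index: stainless steel.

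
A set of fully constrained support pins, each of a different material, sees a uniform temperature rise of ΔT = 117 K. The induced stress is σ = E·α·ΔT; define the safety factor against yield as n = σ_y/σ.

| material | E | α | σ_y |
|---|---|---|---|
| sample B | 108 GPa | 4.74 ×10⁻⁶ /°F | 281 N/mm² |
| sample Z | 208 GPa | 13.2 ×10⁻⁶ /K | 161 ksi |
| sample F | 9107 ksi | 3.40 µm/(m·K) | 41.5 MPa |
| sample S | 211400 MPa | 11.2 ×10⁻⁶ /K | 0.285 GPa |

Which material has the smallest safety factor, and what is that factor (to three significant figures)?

Converting E to GPa, α to ×10⁻⁶/K, σ_y to MPa, then σ and n for each:
  sample B: E = 108.0, α = 8.53, σ_y = 281.0 → σ = 108 MPa, n = 2.61
  sample Z: E = 208.0, α = 13.2, σ_y = 1110 → σ = 321 MPa, n = 3.46
  sample F: E = 62.79, α = 3.40, σ_y = 41.50 → σ = 25.0 MPa, n = 1.66
  sample S: E = 211.4, α = 11.2, σ_y = 285.0 → σ = 277 MPa, n = 1.03
The minimum is sample S at n = 1.03.

sample S, n = 1.03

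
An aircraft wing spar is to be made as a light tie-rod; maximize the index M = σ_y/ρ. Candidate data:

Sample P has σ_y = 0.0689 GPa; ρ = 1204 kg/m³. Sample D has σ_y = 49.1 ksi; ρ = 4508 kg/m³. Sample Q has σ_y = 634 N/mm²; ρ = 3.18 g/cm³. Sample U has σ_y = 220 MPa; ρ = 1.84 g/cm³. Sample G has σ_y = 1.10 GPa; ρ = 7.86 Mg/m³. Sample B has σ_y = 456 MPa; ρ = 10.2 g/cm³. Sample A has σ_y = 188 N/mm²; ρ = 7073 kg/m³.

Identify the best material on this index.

Normalizing units and computing the index:
  sample P: σ_y = 68.90 MPa, ρ = 1204 kg/m³
  sample D: σ_y = 338.5 MPa, ρ = 4508 kg/m³
  sample Q: σ_y = 634.0 MPa, ρ = 3180 kg/m³
  sample U: σ_y = 220.0 MPa, ρ = 1840 kg/m³
  sample G: σ_y = 1100 MPa, ρ = 7860 kg/m³
  sample B: σ_y = 456.0 MPa, ρ = 10200 kg/m³
  sample A: σ_y = 188.0 MPa, ρ = 7073 kg/m³
  sample Q: M = 199 kN·m/kg
  sample G: M = 140 kN·m/kg
  sample U: M = 120 kN·m/kg
  sample D: M = 75.1 kN·m/kg
  sample P: M = 57.2 kN·m/kg
  sample B: M = 44.7 kN·m/kg
  sample A: M = 26.6 kN·m/kg
Sample Q has the largest M.

sample Q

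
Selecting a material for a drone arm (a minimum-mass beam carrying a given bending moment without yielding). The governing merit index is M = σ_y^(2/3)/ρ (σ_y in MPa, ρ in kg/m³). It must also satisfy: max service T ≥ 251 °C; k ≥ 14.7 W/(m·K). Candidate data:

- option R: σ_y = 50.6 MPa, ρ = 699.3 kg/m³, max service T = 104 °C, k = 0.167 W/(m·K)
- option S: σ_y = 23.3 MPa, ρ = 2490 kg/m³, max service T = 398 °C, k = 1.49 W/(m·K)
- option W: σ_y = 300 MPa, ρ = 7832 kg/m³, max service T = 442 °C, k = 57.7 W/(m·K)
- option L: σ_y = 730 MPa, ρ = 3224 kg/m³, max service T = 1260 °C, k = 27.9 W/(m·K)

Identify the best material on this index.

Screen on constraints: max service T ≥ 251 °C; k ≥ 14.7 W/(m·K). Survivors: option W, option L.
Computing M directly (units already consistent):
  option L: M = 25.1×10⁻³
  option W: M = 5.72×10⁻³
Option L has the largest M.

option L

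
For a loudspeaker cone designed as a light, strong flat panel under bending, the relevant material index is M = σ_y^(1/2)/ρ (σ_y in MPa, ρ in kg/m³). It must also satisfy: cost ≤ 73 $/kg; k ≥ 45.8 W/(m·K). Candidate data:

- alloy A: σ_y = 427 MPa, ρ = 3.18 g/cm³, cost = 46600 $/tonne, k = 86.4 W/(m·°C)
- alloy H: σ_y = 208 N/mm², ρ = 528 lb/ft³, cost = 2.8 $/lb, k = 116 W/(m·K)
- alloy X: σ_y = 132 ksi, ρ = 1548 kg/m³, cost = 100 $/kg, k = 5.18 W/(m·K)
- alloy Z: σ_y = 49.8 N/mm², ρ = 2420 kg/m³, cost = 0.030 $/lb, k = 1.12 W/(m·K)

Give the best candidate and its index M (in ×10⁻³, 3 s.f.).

Screen on constraints: cost ≤ 73 $/kg; k ≥ 45.8 W/(m·K). Survivors: alloy A, alloy H.
Normalizing units and computing the index:
  alloy A: σ_y = 427.0 MPa, ρ = 3180 kg/m³
  alloy H: σ_y = 208.0 MPa, ρ = 8458 kg/m³
  alloy A: M = 6.50×10⁻³
  alloy H: M = 1.71×10⁻³
Alloy A ranks first.

alloy A, M = 6.50×10⁻³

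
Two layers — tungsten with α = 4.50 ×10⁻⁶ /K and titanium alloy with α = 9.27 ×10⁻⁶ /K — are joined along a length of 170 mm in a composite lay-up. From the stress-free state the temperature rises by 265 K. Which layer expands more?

titanium alloy

α(tungsten) = 4.50×10⁻⁶/K vs α(titanium alloy) = 9.27×10⁻⁶/K.
Higher α expands more for the same ΔT: titanium alloy.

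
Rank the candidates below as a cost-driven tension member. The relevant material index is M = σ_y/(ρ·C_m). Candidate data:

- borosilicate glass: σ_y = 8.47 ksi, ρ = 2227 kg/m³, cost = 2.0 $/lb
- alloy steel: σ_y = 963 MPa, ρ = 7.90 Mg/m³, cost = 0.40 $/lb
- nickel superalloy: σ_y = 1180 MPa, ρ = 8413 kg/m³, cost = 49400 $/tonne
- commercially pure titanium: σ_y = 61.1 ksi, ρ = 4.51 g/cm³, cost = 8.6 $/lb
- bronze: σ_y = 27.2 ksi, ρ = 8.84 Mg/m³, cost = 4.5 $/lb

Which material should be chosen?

Convert each candidate to consistent units, then evaluate M:
  borosilicate glass: σ_y = 58.40 MPa, ρ = 2227 kg/m³, cost = 4.409 $/kg
  alloy steel: σ_y = 963.0 MPa, ρ = 7900 kg/m³, cost = 0.8818 $/kg
  nickel superalloy: σ_y = 1180 MPa, ρ = 8413 kg/m³, cost = 49.40 $/kg
  commercially pure titanium: σ_y = 421.3 MPa, ρ = 4510 kg/m³, cost = 18.96 $/kg
  bronze: σ_y = 187.5 MPa, ρ = 8840 kg/m³, cost = 9.921 $/kg
  alloy steel: M = 138 kN·m per $
  borosilicate glass: M = 5.95 kN·m per $
  commercially pure titanium: M = 4.93 kN·m per $
  nickel superalloy: M = 2.84 kN·m per $
  bronze: M = 2.14 kN·m per $
Alloy steel ranks first.

alloy steel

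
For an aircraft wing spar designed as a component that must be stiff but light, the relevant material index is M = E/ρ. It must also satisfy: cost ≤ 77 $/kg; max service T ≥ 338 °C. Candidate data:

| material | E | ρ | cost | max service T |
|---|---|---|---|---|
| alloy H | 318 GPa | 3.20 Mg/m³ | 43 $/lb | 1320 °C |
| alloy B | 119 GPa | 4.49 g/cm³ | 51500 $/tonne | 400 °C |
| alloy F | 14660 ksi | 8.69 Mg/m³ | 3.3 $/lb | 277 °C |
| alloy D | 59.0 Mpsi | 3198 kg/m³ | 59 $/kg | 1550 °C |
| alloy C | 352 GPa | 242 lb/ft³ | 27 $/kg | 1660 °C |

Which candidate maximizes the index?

Screen on constraints: cost ≤ 77 $/kg; max service T ≥ 338 °C. Survivors: alloy B, alloy D, alloy C.
After converting to SI:
  alloy B: E = 119.0 GPa, ρ = 4490 kg/m³
  alloy D: E = 406.8 GPa, ρ = 3198 kg/m³
  alloy C: E = 352.0 GPa, ρ = 3876 kg/m³
  alloy D: M = 127 MN·m/kg
  alloy C: M = 90.8 MN·m/kg
  alloy B: M = 26.5 MN·m/kg
Alloy D ranks first.

alloy D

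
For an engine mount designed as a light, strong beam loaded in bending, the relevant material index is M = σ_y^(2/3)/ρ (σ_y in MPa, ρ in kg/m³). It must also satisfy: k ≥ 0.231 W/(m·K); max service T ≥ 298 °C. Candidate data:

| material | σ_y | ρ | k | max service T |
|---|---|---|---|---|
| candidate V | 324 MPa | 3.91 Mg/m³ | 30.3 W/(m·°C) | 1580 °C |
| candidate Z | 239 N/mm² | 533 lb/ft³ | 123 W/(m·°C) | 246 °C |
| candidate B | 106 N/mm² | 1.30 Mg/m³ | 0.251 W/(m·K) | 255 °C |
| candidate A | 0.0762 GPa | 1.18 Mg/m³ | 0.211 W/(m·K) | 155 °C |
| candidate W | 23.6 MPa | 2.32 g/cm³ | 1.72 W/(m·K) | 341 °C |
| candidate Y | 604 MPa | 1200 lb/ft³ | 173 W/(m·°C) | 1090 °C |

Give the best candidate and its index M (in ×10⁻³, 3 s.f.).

Screen on constraints: k ≥ 0.231 W/(m·K); max service T ≥ 298 °C. Survivors: candidate V, candidate W, candidate Y.
Normalizing units and computing the index:
  candidate V: σ_y = 324.0 MPa, ρ = 3910 kg/m³
  candidate W: σ_y = 23.60 MPa, ρ = 2320 kg/m³
  candidate Y: σ_y = 604.0 MPa, ρ = 19220 kg/m³
  candidate V: M = 12.1×10⁻³
  candidate Y: M = 3.72×10⁻³
  candidate W: M = 3.55×10⁻³
Candidate V has the largest M.

candidate V, M = 12.1×10⁻³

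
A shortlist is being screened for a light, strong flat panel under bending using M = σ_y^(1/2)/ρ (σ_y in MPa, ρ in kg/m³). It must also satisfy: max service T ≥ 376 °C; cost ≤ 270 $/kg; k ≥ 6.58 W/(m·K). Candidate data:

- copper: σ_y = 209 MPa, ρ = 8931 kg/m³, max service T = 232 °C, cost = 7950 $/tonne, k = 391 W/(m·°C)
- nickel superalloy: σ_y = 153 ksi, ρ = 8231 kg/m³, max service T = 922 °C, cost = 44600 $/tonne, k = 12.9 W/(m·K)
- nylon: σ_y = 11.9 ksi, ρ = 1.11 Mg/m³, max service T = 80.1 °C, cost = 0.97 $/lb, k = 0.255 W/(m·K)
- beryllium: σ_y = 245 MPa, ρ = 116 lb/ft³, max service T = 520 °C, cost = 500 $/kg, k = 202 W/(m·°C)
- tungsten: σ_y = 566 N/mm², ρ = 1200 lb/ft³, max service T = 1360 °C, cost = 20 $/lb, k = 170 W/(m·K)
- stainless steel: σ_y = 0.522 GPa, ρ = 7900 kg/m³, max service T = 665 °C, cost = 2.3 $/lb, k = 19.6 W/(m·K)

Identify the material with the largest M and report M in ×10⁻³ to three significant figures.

nickel superalloy, M = 3.95×10⁻³

Screen on constraints: max service T ≥ 376 °C; cost ≤ 270 $/kg; k ≥ 6.58 W/(m·K). Survivors: nickel superalloy, tungsten, stainless steel.
Putting every candidate on a common basis:
  nickel superalloy: σ_y = 1055 MPa, ρ = 8231 kg/m³
  tungsten: σ_y = 566.0 MPa, ρ = 19220 kg/m³
  stainless steel: σ_y = 522.0 MPa, ρ = 7900 kg/m³
  nickel superalloy: M = 3.95×10⁻³
  stainless steel: M = 2.89×10⁻³
  tungsten: M = 1.24×10⁻³
Highest index: nickel superalloy.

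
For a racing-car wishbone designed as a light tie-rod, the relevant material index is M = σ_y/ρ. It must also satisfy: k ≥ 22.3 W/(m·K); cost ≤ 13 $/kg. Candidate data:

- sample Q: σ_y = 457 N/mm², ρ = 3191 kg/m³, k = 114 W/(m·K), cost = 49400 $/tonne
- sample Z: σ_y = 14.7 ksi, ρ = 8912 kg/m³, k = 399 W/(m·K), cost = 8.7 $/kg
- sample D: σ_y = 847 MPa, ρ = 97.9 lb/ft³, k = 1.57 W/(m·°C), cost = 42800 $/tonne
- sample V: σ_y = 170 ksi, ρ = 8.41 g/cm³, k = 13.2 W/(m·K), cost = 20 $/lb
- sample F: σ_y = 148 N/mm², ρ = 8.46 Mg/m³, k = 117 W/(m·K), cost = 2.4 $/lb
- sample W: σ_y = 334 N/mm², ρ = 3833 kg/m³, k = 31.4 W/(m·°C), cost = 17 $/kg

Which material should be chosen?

Screen on constraints: k ≥ 22.3 W/(m·K); cost ≤ 13 $/kg. Survivors: sample Z, sample F.
Normalizing units and computing the index:
  sample Z: σ_y = 101.4 MPa, ρ = 8912 kg/m³
  sample F: σ_y = 148.0 MPa, ρ = 8460 kg/m³
  sample F: M = 17.5 kN·m/kg
  sample Z: M = 11.4 kN·m/kg
The maximum is for sample F.

sample F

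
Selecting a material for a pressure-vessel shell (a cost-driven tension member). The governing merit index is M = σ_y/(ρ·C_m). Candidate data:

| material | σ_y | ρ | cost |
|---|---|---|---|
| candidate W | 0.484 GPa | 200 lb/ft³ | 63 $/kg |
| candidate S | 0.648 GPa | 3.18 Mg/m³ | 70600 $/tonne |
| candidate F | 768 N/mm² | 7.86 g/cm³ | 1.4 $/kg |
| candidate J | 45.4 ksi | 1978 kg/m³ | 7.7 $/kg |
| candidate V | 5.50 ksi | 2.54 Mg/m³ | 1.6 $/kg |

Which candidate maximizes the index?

Putting every candidate on a common basis:
  candidate W: σ_y = 484.0 MPa, ρ = 3204 kg/m³, cost = 63.00 $/kg
  candidate S: σ_y = 648.0 MPa, ρ = 3180 kg/m³, cost = 70.60 $/kg
  candidate F: σ_y = 768.0 MPa, ρ = 7860 kg/m³, cost = 1.400 $/kg
  candidate J: σ_y = 313.0 MPa, ρ = 1978 kg/m³, cost = 7.700 $/kg
  candidate V: σ_y = 37.92 MPa, ρ = 2540 kg/m³, cost = 1.600 $/kg
  candidate F: M = 69.8 kN·m per $
  candidate J: M = 20.6 kN·m per $
  candidate V: M = 9.33 kN·m per $
  candidate S: M = 2.89 kN·m per $
  candidate W: M = 2.40 kN·m per $
Candidate F ranks first.

candidate F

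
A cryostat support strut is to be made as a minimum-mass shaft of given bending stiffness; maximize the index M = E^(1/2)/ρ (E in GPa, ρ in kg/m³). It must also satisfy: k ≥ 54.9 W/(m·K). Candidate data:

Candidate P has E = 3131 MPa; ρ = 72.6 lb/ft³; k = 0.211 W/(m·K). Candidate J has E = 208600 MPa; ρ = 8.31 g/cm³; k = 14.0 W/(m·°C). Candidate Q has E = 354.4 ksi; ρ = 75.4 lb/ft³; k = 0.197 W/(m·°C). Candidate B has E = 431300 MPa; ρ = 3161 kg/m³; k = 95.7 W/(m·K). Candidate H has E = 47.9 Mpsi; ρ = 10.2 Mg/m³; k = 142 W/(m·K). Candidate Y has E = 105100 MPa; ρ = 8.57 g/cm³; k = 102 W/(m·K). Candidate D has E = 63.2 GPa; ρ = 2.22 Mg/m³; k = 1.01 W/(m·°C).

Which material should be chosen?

Screen on constraints: k ≥ 54.9 W/(m·K). Survivors: candidate B, candidate H, candidate Y.
Convert each candidate to consistent units, then evaluate M:
  candidate B: E = 431.3 GPa, ρ = 3161 kg/m³
  candidate H: E = 330.3 GPa, ρ = 10200 kg/m³
  candidate Y: E = 105.1 GPa, ρ = 8570 kg/m³
  candidate B: M = 6.57×10⁻³
  candidate H: M = 1.78×10⁻³
  candidate Y: M = 1.20×10⁻³
The maximum is for candidate B.

candidate B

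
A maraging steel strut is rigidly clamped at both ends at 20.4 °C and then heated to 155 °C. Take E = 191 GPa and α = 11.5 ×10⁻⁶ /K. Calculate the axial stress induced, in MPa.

ΔT = 134.6 K. Constrained thermal stress σ = E·α·ΔT = 191.0×10³ MPa × 11.5×10⁻⁶ × 134.6 = 296 MPa (compressive).

296 MPa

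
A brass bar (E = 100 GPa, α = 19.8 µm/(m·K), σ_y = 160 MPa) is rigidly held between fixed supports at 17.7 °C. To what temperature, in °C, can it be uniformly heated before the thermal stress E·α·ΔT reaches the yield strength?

98.5 °C

E·α·ΔT = 160.0 MPa ⇒ ΔT = 160.0 / (100.0×10³ × 19.8×10⁻⁶) = 80.81 K.
T = 17.7 + 80.81 = 98.51 °C.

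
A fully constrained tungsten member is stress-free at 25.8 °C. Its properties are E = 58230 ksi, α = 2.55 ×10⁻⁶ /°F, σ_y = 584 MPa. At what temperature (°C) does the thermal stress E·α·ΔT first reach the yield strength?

E = 58230 ksi = 401.5 GPa.
α = 2.55×10⁻⁶/°F × 9/5 = 4.59×10⁻⁶/K.
E·α·ΔT = 584.0 MPa ⇒ ΔT = 584.0 / (401.5×10³ × 4.59×10⁻⁶) = 316.9 K.
T = 25.8 + 316.9 = 342.7 °C.

343 °C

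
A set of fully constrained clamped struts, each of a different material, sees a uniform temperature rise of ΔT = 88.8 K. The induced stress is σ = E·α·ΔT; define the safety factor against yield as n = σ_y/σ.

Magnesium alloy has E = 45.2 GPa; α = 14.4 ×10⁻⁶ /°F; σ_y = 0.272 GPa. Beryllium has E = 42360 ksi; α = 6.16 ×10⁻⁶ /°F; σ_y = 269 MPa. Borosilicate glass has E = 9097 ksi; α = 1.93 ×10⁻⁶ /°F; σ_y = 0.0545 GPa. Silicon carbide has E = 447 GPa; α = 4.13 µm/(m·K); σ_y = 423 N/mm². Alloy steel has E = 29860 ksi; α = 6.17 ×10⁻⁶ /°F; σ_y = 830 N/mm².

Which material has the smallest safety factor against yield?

With everything in SI (GPa, ×10⁻⁶/K, MPa):
  magnesium alloy: E = 45.20, α = 25.9, σ_y = 272.0 → σ = 104 MPa, n = 2.61
  beryllium: E = 292.1, α = 11.1, σ_y = 269.0 → σ = 288 MPa, n = 0.935
  borosilicate glass: E = 62.72, α = 3.47, σ_y = 54.50 → σ = 19.3 MPa, n = 2.82
  silicon carbide: E = 447.0, α = 4.13, σ_y = 423.0 → σ = 164 MPa, n = 2.58
  alloy steel: E = 205.9, α = 11.1, σ_y = 830.0 → σ = 203 MPa, n = 4.09
The minimum is beryllium at n = 0.935.

beryllium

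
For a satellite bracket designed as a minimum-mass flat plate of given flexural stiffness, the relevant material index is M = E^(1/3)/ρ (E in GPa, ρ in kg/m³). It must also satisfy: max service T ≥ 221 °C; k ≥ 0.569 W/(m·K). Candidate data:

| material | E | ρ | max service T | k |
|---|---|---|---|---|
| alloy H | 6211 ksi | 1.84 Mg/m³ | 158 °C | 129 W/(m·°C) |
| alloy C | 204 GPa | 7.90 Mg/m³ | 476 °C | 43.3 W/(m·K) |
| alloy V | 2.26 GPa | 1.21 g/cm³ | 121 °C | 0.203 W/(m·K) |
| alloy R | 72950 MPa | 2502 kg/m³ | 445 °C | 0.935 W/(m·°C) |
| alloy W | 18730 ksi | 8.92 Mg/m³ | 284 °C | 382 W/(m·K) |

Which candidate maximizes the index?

Screen on constraints: max service T ≥ 221 °C; k ≥ 0.569 W/(m·K). Survivors: alloy C, alloy R, alloy W.
In SI units:
  alloy C: E = 204.0 GPa, ρ = 7900 kg/m³
  alloy R: E = 72.95 GPa, ρ = 2502 kg/m³
  alloy W: E = 129.1 GPa, ρ = 8920 kg/m³
  alloy R: M = 1.67×10⁻³
  alloy C: M = 0.745×10⁻³
  alloy W: M = 0.567×10⁻³
The maximum is for alloy R.

alloy R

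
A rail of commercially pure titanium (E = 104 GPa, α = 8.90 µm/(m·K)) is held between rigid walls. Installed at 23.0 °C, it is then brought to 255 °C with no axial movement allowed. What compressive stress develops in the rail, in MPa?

215 MPa

ΔT = 232.0 K. Constrained thermal stress σ = E·α·ΔT = 104.0×10³ MPa × 8.90×10⁻⁶ × 232.0 = 215 MPa (compressive).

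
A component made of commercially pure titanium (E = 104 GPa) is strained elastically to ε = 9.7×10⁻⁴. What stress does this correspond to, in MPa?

σ = E·ε = 104000 MPa × 9.7×10⁻⁴ = 101 MPa.

101 MPa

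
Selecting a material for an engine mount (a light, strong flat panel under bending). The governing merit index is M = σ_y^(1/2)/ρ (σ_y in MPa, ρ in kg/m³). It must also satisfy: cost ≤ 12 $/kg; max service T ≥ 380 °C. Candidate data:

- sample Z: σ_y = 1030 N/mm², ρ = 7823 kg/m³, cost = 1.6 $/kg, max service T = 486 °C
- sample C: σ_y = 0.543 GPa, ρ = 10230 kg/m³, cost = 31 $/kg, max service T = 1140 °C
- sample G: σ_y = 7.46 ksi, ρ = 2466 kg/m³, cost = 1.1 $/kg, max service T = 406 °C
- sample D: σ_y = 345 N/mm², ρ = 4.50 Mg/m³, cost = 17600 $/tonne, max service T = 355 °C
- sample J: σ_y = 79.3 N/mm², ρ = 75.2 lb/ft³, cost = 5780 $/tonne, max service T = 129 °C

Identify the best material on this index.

Screen on constraints: cost ≤ 12 $/kg; max service T ≥ 380 °C. Survivors: sample Z, sample G.
In SI units:
  sample Z: σ_y = 1030 MPa, ρ = 7823 kg/m³
  sample G: σ_y = 51.43 MPa, ρ = 2466 kg/m³
  sample Z: M = 4.10×10⁻³
  sample G: M = 2.91×10⁻³
Sample Z ranks first.

sample Z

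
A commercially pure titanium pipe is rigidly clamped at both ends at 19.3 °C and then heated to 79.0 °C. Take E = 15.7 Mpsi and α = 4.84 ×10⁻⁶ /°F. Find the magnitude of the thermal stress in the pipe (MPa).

56.3 MPa

E = 15.7 Mpsi = 108.2 GPa.
α = 4.84×10⁻⁶/°F × 9/5 = 8.71×10⁻⁶/K.
ΔT = 59.70 K. Constrained thermal stress σ = E·α·ΔT = 108.2×10³ MPa × 8.71×10⁻⁶ × 59.70 = 56.3 MPa (compressive).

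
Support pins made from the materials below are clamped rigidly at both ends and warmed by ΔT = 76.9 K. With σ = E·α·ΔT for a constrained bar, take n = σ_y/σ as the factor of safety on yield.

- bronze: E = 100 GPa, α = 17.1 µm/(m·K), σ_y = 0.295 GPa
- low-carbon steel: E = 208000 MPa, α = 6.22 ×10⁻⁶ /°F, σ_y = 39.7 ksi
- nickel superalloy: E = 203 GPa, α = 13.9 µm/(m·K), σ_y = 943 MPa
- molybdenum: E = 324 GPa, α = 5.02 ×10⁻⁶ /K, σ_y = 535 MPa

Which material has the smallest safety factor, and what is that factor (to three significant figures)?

With everything in SI (GPa, ×10⁻⁶/K, MPa):
  bronze: E = 100.0, α = 17.1, σ_y = 295.0 → σ = 131 MPa, n = 2.24
  low-carbon steel: E = 208.0, α = 11.2, σ_y = 273.7 → σ = 179 MPa, n = 1.53
  nickel superalloy: E = 203.0, α = 13.9, σ_y = 943.0 → σ = 217 MPa, n = 4.35
  molybdenum: E = 324.0, α = 5.02, σ_y = 535.0 → σ = 125 MPa, n = 4.28
Low-carbon steel has the lowest safety factor, n = 1.53.

low-carbon steel, n = 1.53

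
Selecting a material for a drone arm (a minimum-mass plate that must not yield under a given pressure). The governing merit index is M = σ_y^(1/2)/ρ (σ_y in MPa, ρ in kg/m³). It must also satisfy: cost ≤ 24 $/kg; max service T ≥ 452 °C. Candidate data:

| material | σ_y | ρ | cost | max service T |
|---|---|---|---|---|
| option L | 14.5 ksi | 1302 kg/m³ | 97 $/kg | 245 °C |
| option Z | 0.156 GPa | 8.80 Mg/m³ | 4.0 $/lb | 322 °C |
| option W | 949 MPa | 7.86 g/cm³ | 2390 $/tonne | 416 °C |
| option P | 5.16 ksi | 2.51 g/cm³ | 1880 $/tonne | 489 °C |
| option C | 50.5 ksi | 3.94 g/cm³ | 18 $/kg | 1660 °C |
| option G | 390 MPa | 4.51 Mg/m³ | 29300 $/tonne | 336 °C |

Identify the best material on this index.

Screen on constraints: cost ≤ 24 $/kg; max service T ≥ 452 °C. Survivors: option P, option C.
Convert each candidate to consistent units, then evaluate M:
  option P: σ_y = 35.58 MPa, ρ = 2510 kg/m³
  option C: σ_y = 348.2 MPa, ρ = 3940 kg/m³
  option C: M = 4.74×10⁻³
  option P: M = 2.38×10⁻³
Option C has the largest M.

option C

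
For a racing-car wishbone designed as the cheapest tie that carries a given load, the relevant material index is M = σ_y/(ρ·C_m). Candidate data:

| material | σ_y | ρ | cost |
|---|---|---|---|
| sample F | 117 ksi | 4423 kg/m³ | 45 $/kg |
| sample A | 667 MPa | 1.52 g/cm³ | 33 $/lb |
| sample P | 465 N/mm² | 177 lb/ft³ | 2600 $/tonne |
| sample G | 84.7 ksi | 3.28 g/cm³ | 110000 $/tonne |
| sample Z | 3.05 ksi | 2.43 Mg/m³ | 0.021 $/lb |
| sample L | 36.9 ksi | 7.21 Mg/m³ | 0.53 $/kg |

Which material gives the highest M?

Normalizing units and computing the index:
  sample F: σ_y = 806.7 MPa, ρ = 4423 kg/m³, cost = 45.00 $/kg
  sample A: σ_y = 667.0 MPa, ρ = 1520 kg/m³, cost = 72.75 $/kg
  sample P: σ_y = 465.0 MPa, ρ = 2835 kg/m³, cost = 2.600 $/kg
  sample G: σ_y = 584.0 MPa, ρ = 3280 kg/m³, cost = 110.0 $/kg
  sample Z: σ_y = 21.03 MPa, ρ = 2430 kg/m³, cost = 0.04630 $/kg
  sample L: σ_y = 254.4 MPa, ρ = 7210 kg/m³, cost = 0.5300 $/kg
  sample Z: M = 187 kN·m per $
  sample L: M = 66.6 kN·m per $
  sample P: M = 63.1 kN·m per $
  sample A: M = 6.03 kN·m per $
  sample F: M = 4.05 kN·m per $
  sample G: M = 1.62 kN·m per $
Highest index: sample Z.

sample Z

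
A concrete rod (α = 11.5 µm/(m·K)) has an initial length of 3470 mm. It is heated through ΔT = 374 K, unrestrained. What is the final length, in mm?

ΔL = α·L₀·ΔT = 11.5×10⁻⁶ × 3470 mm × 374.0 K = 14.9 mm.
L = L₀ + ΔL = 3470 + 14.9 = 3484.9 mm.

3484.9 mm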